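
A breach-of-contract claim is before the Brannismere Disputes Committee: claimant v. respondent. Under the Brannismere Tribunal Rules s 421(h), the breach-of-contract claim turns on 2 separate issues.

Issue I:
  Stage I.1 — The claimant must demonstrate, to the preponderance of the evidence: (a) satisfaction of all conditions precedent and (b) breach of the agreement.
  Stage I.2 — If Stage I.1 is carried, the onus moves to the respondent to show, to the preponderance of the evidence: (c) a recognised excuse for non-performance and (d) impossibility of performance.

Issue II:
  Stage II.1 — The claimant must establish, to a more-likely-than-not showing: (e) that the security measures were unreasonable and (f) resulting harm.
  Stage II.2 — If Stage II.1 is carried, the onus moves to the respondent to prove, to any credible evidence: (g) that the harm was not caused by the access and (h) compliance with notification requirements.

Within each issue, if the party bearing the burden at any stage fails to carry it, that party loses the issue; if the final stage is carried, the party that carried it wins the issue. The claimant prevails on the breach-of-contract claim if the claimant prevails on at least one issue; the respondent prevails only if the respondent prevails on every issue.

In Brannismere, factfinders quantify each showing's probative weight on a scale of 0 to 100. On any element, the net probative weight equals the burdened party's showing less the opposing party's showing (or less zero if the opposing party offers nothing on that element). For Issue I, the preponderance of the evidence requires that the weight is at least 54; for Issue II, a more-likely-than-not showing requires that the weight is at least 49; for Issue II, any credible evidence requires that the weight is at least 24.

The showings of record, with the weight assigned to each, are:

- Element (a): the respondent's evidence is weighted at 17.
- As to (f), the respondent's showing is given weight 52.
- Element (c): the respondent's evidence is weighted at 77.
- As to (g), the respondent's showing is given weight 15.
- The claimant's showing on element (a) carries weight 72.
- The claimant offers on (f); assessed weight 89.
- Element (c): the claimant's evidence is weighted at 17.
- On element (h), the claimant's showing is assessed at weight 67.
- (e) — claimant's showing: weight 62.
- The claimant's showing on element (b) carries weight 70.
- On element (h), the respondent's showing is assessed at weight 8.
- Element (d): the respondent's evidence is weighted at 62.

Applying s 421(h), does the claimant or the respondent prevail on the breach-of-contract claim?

respondent

— Issue I —
Stage I.1 — burden on claimant; standard: the preponderance of the evidence (weight is at least 54).
    (a): 72 − 17 = 55 ≥ 54 [met]
    (b): 70 ≥ 54 [met]
  All elements met. The burden passes to the respondent.
Stage I.2 — burden on respondent; standard: the preponderance of the evidence (weight is at least 54).
    (c): 77 − 17 = 60 ≥ 54 [met]
    (d): 62 ≥ 54 [met]
  The respondent carries the last stage.
With every stage satisfied, the respondent prevails on this issue.
— Issue II —
Stage II.1 — burden on claimant; standard: a more-likely-than-not showing (weight is at least 49).
    (e): 62 ≥ 49 [met]
    (f): 89 − 52 = 37 < 49 [not met]
  Stage II.1 not carried; the claimant fails its burden.
So the respondent prevails on this issue.
Per-issue: Issue I → respondent; Issue II → respondent. The claimant must prevail on at least one issue; overall, the respondent prevails.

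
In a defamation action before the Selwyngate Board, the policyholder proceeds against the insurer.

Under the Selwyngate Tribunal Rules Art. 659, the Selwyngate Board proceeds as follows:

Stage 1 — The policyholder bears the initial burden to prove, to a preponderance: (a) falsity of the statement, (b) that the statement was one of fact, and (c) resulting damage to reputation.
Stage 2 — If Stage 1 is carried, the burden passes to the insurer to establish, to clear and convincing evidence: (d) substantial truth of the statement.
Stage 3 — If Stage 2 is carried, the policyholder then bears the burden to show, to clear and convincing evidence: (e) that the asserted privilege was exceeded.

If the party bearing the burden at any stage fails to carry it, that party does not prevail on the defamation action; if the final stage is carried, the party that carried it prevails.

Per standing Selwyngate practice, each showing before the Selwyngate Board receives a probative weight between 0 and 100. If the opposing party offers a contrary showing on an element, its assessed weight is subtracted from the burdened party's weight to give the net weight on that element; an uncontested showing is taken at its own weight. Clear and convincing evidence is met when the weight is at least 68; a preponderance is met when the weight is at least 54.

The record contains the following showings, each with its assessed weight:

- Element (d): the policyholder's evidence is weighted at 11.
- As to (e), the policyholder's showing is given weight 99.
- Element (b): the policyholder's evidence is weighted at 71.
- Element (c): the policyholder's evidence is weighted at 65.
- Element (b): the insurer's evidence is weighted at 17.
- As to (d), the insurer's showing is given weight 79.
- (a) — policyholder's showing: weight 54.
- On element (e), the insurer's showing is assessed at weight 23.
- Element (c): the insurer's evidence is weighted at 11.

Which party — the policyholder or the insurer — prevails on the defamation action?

policyholder

Stage 1 (policyholder, a preponderance, weight is at least 54): (a) 54 ≥ 54 — meets; (b) net 71−17=54 ≥ 54 — meets; (c) net 65−11=54 ≥ 54 — meets.
  All elements met. The burden passes to the insurer.
Stage 2 (insurer, clear and convincing evidence, weight is at least 68): (d) net 79−11=68 ≥ 68 — meets.
  All elements met. The burden passes to the policyholder.
Stage 3 (policyholder, clear and convincing evidence, weight is at least 68): (e) net 99−23=76 ≥ 68 — meets.
  Stage 3 carried; the final stage is satisfied.
Every stage carried; the policyholder prevails.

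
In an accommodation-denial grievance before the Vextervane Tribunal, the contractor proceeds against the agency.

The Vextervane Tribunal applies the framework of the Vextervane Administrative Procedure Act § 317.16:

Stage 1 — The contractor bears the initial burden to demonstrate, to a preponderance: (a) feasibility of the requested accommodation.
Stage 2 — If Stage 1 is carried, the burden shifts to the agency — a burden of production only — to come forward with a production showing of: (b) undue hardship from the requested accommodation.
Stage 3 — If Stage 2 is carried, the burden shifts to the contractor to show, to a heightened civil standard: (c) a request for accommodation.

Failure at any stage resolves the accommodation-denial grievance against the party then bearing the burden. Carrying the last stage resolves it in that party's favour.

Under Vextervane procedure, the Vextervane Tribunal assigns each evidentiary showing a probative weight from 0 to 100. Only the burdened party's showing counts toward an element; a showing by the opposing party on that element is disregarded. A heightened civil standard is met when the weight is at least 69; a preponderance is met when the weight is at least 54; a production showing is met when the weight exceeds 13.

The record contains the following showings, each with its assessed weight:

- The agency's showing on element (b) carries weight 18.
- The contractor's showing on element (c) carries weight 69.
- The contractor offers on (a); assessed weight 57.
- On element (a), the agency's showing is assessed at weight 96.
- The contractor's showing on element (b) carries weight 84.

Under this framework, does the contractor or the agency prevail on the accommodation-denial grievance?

contractor

At Stage 1 the contractor must meet a preponderance (weight is at least 54): on (a) the weight is 57 (the agency's 96 is given no effect), which does reach 54, so (a) meets the standard.
  All elements met. The burden passes to the agency.
At Stage 2 the agency must meet a production showing (weight exceeds 13): on (b) the weight is 18 (the contractor's 84 is given no effect), > 13, so (b) meets the standard.
  Stage 2 carried; the burden shifts to the contractor.
At Stage 3 the contractor must meet a heightened civil standard (weight is at least 69): on (c) the weight is 69, which does reach 69, so (c) meets the standard.
  All elements met at the final stage.
All stages carried — the contractor prevails.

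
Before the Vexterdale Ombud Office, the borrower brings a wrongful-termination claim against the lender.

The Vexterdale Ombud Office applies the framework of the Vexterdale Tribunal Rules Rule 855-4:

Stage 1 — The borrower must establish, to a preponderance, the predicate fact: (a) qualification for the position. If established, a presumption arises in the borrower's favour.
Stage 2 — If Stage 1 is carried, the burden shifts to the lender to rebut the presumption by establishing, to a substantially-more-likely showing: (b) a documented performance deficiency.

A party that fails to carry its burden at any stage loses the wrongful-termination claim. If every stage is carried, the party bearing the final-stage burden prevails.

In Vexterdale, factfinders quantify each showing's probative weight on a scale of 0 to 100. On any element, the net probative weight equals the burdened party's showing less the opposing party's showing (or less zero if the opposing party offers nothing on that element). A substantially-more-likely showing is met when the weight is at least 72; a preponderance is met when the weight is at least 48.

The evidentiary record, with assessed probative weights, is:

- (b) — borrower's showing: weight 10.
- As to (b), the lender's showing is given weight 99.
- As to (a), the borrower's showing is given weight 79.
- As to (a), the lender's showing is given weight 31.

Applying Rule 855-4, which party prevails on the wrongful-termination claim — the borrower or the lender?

Stage 1 — burden on borrower; standard: a preponderance (weight is at least 48).
    (a): 79 − 31 = 48 ≥ 48 [met]
  Stage 1 is satisfied; the onus moves to the lender.
Stage 2 — burden on lender; standard: a substantially-more-likely showing (weight is at least 72).
    (b): 99 − 10 = 89 ≥ 72 [met]
  Stage 2 carried; the final stage is satisfied.
Every stage carried; the lender prevails.

lender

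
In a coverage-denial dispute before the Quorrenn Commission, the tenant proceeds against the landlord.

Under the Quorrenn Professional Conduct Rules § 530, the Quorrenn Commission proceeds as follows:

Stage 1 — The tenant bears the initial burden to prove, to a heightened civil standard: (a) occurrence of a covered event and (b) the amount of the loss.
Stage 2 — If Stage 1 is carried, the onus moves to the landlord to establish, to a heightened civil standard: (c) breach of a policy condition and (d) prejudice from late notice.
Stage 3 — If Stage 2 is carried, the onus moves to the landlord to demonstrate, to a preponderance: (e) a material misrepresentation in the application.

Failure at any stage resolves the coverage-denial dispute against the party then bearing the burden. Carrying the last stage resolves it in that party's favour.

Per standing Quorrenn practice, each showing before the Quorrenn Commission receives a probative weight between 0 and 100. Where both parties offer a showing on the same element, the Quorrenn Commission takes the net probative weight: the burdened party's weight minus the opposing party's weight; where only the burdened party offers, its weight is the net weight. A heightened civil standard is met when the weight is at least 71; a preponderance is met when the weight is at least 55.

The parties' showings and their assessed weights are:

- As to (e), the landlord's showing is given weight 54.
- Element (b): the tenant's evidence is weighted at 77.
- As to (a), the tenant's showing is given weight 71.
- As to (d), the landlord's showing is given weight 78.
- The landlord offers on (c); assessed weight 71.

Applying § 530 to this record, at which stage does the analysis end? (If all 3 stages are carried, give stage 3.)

stage 3

Stage 1 — burden on tenant; standard: a heightened civil standard (weight is at least 71).
    (a): 71 ≥ 71 [met]
    (b): 77 ≥ 71 [met]
  Stage 1 is satisfied; the onus moves to the landlord.
Stage 2 — burden on landlord; standard: a heightened civil standard (weight is at least 71).
    (c): 71 ≥ 71 [met]
    (d): 78 ≥ 71 [met]
  Stage 2 is satisfied; the landlord continues to bear the burden.
Stage 3 — burden on landlord; standard: a preponderance (weight is at least 55).
    (e): 54 < 55 [not met]
  Stage 3 not carried; the landlord fails its burden.
The analysis ends at Stage 3; the tenant prevails.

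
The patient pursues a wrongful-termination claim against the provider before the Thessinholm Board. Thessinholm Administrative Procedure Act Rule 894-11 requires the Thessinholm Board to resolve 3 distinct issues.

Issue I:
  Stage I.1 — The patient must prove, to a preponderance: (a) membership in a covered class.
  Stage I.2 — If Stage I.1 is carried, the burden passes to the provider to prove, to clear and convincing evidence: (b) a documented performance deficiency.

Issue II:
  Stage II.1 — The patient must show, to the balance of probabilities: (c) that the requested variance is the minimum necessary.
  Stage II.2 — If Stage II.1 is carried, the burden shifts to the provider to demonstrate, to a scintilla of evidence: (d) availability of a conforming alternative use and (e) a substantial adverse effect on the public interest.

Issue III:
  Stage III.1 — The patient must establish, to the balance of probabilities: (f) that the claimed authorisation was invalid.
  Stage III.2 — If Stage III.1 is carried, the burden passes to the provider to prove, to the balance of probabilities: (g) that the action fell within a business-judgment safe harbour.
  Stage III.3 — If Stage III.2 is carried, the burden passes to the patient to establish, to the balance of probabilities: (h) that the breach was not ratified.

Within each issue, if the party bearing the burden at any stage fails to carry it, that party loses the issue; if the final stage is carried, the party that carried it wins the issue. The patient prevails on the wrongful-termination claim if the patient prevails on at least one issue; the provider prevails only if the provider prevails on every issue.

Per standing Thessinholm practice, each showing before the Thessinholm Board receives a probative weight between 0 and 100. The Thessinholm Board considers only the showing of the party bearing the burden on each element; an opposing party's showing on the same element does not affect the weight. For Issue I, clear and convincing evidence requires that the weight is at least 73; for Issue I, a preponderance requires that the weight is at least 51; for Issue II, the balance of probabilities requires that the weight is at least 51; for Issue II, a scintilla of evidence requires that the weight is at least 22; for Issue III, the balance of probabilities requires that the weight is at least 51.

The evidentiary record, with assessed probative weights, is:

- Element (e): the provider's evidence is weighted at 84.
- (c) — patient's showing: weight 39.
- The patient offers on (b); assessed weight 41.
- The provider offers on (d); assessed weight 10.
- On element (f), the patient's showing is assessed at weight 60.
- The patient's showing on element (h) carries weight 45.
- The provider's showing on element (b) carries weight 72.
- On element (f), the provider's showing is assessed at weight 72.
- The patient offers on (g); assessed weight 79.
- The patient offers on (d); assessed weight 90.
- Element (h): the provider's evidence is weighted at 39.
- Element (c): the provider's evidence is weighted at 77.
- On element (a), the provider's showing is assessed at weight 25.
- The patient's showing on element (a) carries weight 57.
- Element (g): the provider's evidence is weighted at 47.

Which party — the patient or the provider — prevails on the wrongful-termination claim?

— Issue I —
At Stage I.1 the patient must meet a preponderance (weight is at least 51): on (a) the weight is 57 (the provider's 25 is given no effect), which does reach 51, so (a) meets the standard.
  The patient carries Stage I.1; the provider now bears the burden.
At Stage I.2 the provider must meet clear and convincing evidence (weight is at least 73): on (b) the weight is 72 (the patient's 41 is given no effect), which does not reach 73, so (b) does not meet the standard.
  The provider does not carry Stage I.2.
So the patient prevails on this issue.
— Issue II —
Stage II.1 — burden on patient; standard: the balance of probabilities (weight is at least 51).
    (c): 39 (provider's 77 disregarded) < 51 [not met]
  Not every element is met, so the patient fails to carry Stage II.1.
So the provider prevails on this issue.
— Issue III —
At Stage III.1 the patient must meet the balance of probabilities (weight is at least 51): on (f) the weight is 60 (the provider's 72 is given no effect), ≥ 51, so (f) meets the standard.
  Stage III.1 is satisfied; the onus moves to the provider.
At Stage III.2 the provider must meet the balance of probabilities (weight is at least 51): on (g) the weight is 47 (the patient's 79 is given no effect), < 51, so (g) does not meet the standard.
  The provider does not carry Stage III.2.
The analysis ends at Stage III.2; the patient prevails on this issue.
Per-issue: Issue I → patient; Issue II → provider; Issue III → patient. The patient must prevail on at least one issue; overall, the patient prevails.

patient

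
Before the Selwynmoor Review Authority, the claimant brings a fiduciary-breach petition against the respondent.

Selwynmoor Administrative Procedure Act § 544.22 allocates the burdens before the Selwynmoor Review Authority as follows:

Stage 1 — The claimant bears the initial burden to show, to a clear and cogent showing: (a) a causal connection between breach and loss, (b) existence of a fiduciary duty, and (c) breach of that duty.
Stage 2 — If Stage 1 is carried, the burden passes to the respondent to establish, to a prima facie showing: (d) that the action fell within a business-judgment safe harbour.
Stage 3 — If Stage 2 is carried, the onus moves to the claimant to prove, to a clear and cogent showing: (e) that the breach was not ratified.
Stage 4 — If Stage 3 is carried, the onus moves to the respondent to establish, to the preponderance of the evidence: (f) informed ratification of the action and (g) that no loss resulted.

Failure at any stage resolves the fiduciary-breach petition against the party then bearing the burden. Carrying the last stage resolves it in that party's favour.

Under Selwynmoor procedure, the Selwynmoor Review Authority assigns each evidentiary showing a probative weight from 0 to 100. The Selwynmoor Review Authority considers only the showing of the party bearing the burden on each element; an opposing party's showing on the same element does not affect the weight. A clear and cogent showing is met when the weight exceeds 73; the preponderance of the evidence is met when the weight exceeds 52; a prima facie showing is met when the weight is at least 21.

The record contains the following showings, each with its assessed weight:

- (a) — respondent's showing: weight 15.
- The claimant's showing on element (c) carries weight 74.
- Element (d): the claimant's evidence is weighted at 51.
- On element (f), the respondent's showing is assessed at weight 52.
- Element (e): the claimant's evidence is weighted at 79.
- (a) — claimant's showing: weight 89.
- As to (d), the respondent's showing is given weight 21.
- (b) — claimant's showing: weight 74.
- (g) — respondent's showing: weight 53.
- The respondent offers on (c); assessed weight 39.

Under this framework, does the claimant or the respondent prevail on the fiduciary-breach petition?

Stage 1 (claimant, a clear and cogent showing, weight exceeds 73): (a) 89 (respondent's 15 disregarded) > 73 — meets; (b) 74 > 73 — meets; (c) 74 (respondent's 39 disregarded) > 73 — meets.
  The claimant carries Stage 1; the respondent now bears the burden.
Stage 2 (respondent, a prima facie showing, weight is at least 21): (d) 21 (claimant's 51 disregarded) ≥ 21 — meets.
  Stage 2 carried; the burden shifts to the claimant.
Stage 3 (claimant, a clear and cogent showing, weight exceeds 73): (e) 79 > 73 — meets.
  Stage 3 is satisfied; the onus moves to the respondent.
Stage 4 (respondent, the preponderance of the evidence, weight exceeds 52): (f) 52 ≤ 52 — fails; (g) 53 > 52 — meets.
  Not every element is met, so the respondent fails to carry Stage 4.
So the claimant prevails.

claimant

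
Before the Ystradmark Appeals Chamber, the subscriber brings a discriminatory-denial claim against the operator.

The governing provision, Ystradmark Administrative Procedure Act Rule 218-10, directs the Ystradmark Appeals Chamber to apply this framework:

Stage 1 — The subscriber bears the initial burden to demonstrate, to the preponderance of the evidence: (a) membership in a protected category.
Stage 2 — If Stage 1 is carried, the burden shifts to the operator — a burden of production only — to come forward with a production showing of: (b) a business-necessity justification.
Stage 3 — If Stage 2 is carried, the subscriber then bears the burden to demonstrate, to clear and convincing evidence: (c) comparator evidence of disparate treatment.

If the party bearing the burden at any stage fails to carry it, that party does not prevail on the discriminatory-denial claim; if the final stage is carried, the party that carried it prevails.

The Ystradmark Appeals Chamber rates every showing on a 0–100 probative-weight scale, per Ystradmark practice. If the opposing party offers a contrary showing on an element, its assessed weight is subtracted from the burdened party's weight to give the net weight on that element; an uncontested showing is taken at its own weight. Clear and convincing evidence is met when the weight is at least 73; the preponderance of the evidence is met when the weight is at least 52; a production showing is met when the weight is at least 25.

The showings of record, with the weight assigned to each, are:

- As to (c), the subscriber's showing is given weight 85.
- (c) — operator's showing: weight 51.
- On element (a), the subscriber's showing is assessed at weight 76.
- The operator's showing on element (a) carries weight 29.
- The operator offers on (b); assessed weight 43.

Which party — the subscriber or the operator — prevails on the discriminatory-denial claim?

Stage 1 (subscriber, the preponderance of the evidence, weight is at least 52): (a) net 76−29=47 < 52 — fails.
  The subscriber does not carry Stage 1.
The analysis ends at Stage 1; the operator prevails.

operator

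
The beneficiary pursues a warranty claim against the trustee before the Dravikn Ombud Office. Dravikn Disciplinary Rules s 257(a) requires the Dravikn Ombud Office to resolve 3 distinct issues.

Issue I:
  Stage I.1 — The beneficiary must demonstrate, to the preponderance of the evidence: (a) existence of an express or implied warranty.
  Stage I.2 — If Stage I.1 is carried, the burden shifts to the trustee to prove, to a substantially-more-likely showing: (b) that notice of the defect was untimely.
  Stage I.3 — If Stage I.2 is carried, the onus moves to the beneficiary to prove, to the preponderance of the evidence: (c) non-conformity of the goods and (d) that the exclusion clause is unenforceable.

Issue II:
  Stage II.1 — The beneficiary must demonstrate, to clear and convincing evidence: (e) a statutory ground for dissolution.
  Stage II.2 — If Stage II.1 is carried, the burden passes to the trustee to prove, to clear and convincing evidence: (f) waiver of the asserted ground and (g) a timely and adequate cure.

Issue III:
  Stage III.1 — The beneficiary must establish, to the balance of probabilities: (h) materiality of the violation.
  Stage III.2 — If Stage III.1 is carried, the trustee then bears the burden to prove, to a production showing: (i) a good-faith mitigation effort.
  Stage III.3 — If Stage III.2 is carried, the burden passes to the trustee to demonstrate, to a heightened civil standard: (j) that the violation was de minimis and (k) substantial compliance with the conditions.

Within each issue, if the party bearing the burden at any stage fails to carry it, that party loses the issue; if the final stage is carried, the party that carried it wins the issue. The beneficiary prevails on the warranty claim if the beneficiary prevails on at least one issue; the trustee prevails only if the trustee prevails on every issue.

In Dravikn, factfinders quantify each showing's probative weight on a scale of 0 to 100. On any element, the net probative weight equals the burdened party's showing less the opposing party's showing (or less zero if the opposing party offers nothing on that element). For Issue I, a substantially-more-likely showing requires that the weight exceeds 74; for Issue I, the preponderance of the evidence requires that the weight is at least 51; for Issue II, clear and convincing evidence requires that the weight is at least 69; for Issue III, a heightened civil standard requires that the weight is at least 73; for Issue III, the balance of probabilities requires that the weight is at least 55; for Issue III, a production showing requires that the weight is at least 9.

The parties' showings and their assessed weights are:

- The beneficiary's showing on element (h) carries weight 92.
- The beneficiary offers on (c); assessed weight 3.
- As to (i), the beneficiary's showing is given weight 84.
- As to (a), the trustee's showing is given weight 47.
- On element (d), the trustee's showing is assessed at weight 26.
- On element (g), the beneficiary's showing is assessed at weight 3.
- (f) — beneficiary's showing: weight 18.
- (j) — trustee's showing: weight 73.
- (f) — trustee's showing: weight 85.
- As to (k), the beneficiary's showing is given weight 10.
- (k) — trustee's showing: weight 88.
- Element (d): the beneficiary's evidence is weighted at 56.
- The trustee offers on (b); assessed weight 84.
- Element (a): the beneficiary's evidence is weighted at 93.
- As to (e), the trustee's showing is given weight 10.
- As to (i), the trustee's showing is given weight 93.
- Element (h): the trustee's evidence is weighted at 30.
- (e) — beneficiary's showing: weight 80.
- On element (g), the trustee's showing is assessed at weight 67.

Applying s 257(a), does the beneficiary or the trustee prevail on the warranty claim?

beneficiary

— Issue I —
Stage I.1 (beneficiary, the preponderance of the evidence, weight is at least 51): (a) net 93−47=46 < 51 — fails.
  Not every element is met, so the beneficiary fails to carry Stage I.1.
So the trustee prevails on this issue.
— Issue II —
At Stage II.1 the beneficiary must meet clear and convincing evidence (weight is at least 69): on (e) the weight is 80 less the opposing 10 gives net 70, ≥ 69, so (e) meets the standard.
  Stage II.1 carried; the burden shifts to the trustee.
At Stage II.2 the trustee must meet clear and convincing evidence (weight is at least 69): on (f) the weight is 85 less the opposing 18 gives net 67, < 69, so (f) does not meet the standard; on (g) the weight is 67 less the opposing 3 gives net 64, < 69, so (g) does not meet the standard.
  Not every element is met, so the trustee fails to carry Stage II.2.
The beneficiary prevails on this issue.
— Issue III —
Stage III.1 (beneficiary, the balance of probabilities, weight is at least 55): (h) net 92−30=62 ≥ 55 — meets.
  All elements met. The burden passes to the trustee.
Stage III.2 (trustee, a production showing, weight is at least 9): (i) net 93−84=9 ≥ 9 — meets.
  Stage III.2 is satisfied; the trustee continues to bear the burden.
Stage III.3 (trustee, a heightened civil standard, weight is at least 73): (j) 73 ≥ 73 — meets; (k) net 88−10=78 ≥ 73 — meets.
  All elements met at the final stage.
With every stage satisfied, the trustee prevails on this issue.
Per-issue: Issue I → trustee; Issue II → beneficiary; Issue III → trustee. The beneficiary must prevail on at least one issue; overall, the beneficiary prevails.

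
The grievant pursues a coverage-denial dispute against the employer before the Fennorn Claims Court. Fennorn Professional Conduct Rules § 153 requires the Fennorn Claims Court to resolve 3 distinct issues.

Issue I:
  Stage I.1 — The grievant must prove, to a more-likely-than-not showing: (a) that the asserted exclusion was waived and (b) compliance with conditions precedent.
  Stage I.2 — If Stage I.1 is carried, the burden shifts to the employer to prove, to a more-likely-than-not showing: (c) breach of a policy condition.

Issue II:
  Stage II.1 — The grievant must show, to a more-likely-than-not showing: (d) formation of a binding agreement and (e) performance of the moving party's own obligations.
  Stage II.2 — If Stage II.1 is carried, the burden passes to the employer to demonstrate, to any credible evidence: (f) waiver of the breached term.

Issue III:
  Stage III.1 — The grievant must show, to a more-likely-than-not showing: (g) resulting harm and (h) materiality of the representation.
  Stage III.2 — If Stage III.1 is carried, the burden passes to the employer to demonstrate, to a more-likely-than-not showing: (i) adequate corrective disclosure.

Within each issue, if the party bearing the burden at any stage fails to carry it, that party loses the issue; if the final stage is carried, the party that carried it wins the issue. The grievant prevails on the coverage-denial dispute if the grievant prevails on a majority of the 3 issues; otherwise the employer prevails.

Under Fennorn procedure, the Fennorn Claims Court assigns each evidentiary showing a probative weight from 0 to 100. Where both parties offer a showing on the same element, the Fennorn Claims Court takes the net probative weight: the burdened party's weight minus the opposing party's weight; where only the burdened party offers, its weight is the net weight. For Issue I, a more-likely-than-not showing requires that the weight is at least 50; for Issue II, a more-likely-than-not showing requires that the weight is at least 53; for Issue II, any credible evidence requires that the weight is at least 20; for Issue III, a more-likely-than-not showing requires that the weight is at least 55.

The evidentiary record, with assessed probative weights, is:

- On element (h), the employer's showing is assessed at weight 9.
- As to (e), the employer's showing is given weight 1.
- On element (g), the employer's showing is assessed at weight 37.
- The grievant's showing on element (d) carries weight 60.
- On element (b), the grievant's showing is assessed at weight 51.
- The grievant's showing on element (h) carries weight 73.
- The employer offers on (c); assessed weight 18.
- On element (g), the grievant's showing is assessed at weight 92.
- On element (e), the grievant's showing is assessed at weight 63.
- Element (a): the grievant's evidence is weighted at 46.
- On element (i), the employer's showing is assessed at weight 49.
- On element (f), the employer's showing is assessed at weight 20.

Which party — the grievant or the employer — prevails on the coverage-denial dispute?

employer

— Issue I —
At Stage I.1 the grievant must meet a more-likely-than-not showing (weight is at least 50): on (a) the weight is 46, which does not reach 50, so (a) does not meet the standard; on (b) the weight is 51, ≥ 50, so (b) meets the standard.
  The grievant does not carry Stage I.1.
The employer prevails on this issue.
— Issue II —
Stage II.1 — burden on grievant; standard: a more-likely-than-not showing (weight is at least 53).
    (d): 60 ≥ 53 [met]
    (e): 63 − 1 = 62 ≥ 53 [met]
  The grievant carries Stage II.1; the employer now bears the burden.
Stage II.2 — burden on employer; standard: any credible evidence (weight is at least 20).
    (f): 20 ≥ 20 [met]
  All elements met at the final stage.
Every stage carried; the employer prevails on this issue.
— Issue III —
Stage III.1 (grievant, a more-likely-than-not showing, weight is at least 55): (g) net 92−37=55 ≥ 55 — meets; (h) net 73−9=64 ≥ 55 — meets.
  Stage III.1 carried; the burden shifts to the employer.
Stage III.2 (employer, a more-likely-than-not showing, weight is at least 55): (i) 49 < 55 — fails.
  Not every element is met, so the employer fails to carry Stage III.2.
So the grievant prevails on this issue.
Per-issue: Issue I → employer; Issue II → employer; Issue III → grievant. The grievant must prevail on a majority of issues; overall, the employer prevails.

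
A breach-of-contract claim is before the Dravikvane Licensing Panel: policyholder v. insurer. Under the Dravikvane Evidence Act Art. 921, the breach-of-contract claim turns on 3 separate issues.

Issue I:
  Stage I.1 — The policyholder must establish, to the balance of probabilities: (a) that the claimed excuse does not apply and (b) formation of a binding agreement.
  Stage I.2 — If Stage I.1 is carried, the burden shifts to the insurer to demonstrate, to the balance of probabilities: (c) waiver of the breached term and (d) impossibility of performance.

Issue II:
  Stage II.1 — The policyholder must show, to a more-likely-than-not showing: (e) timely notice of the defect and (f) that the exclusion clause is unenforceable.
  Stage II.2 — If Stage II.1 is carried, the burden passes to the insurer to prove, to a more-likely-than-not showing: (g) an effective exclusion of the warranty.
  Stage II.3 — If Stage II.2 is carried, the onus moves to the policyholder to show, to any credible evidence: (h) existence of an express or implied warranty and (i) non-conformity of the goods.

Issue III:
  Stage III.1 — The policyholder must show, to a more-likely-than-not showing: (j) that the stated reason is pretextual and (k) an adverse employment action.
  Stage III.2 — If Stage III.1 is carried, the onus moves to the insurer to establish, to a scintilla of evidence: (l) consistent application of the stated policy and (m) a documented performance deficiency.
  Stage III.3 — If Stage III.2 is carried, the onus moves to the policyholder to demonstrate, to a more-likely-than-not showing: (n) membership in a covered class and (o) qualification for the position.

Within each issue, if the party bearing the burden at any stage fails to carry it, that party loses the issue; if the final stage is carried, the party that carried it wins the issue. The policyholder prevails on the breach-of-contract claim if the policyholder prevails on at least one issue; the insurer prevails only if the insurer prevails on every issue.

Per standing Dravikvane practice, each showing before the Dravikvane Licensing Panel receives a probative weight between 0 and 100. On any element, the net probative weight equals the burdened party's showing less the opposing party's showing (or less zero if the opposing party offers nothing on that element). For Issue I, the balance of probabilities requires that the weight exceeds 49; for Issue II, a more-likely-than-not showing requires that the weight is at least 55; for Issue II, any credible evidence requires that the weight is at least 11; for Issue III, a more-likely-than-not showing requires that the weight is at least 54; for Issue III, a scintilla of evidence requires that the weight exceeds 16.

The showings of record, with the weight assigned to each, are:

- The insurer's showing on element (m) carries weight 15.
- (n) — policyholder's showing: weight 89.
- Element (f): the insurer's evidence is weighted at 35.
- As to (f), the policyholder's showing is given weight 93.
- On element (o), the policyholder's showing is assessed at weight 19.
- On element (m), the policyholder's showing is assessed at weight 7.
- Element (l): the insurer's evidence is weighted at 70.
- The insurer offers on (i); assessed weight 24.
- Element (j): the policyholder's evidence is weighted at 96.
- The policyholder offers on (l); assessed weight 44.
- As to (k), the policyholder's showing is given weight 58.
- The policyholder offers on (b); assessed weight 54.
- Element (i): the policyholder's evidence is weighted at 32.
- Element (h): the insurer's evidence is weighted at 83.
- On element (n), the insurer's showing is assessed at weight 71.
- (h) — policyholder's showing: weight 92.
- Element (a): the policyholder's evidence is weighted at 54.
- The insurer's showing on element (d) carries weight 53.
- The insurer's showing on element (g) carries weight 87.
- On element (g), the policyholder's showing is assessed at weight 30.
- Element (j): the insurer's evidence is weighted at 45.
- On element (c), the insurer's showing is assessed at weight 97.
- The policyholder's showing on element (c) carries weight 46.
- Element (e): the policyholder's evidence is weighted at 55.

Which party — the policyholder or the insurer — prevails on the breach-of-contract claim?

— Issue I —
At Stage I.1 the policyholder must meet the balance of probabilities (weight exceeds 49): on (a) the weight is 54, which does exceed 49, so (a) meets the standard; on (b) the weight is 54, > 49, so (b) meets the standard.
  All elements met. The burden passes to the insurer.
At Stage I.2 the insurer must meet the balance of probabilities (weight exceeds 49): on (c) the weight is 97 less the opposing 46 gives net 51, > 49, so (c) meets the standard; on (d) the weight is 53, which does exceed 49, so (d) meets the standard.
  The insurer carries the last stage.
All stages carried — the insurer prevails on this issue.
— Issue II —
Stage II.1 (policyholder, a more-likely-than-not showing, weight is at least 55): (e) 55 ≥ 55 — meets; (f) net 93−35=58 ≥ 55 — meets.
  All elements met. The burden passes to the insurer.
Stage II.2 (insurer, a more-likely-than-not showing, weight is at least 55): (g) net 87−30=57 ≥ 55 — meets.
  Stage II.2 is satisfied; the onus moves to the policyholder.
Stage II.3 (policyholder, any credible evidence, weight is at least 11): (h) net 92−83=9 < 11 — fails; (i) net 32−24=8 < 11 — fails.
  The policyholder does not carry Stage II.3.
The insurer prevails on this issue.
— Issue III —
At Stage III.1 the policyholder must meet a more-likely-than-not showing (weight is at least 54): on (j) the weight is 96 less the opposing 45 gives net 51, which does not reach 54, so (j) does not meet the standard; on (k) the weight is 58, which does reach 54, so (k) meets the standard.
  Not every element is met, so the policyholder fails to carry Stage III.1.
The insurer prevails on this issue.
Per-issue: Issue I → insurer; Issue II → insurer; Issue III → insurer. The policyholder must prevail on at least one issue; overall, the insurer prevails.

insurer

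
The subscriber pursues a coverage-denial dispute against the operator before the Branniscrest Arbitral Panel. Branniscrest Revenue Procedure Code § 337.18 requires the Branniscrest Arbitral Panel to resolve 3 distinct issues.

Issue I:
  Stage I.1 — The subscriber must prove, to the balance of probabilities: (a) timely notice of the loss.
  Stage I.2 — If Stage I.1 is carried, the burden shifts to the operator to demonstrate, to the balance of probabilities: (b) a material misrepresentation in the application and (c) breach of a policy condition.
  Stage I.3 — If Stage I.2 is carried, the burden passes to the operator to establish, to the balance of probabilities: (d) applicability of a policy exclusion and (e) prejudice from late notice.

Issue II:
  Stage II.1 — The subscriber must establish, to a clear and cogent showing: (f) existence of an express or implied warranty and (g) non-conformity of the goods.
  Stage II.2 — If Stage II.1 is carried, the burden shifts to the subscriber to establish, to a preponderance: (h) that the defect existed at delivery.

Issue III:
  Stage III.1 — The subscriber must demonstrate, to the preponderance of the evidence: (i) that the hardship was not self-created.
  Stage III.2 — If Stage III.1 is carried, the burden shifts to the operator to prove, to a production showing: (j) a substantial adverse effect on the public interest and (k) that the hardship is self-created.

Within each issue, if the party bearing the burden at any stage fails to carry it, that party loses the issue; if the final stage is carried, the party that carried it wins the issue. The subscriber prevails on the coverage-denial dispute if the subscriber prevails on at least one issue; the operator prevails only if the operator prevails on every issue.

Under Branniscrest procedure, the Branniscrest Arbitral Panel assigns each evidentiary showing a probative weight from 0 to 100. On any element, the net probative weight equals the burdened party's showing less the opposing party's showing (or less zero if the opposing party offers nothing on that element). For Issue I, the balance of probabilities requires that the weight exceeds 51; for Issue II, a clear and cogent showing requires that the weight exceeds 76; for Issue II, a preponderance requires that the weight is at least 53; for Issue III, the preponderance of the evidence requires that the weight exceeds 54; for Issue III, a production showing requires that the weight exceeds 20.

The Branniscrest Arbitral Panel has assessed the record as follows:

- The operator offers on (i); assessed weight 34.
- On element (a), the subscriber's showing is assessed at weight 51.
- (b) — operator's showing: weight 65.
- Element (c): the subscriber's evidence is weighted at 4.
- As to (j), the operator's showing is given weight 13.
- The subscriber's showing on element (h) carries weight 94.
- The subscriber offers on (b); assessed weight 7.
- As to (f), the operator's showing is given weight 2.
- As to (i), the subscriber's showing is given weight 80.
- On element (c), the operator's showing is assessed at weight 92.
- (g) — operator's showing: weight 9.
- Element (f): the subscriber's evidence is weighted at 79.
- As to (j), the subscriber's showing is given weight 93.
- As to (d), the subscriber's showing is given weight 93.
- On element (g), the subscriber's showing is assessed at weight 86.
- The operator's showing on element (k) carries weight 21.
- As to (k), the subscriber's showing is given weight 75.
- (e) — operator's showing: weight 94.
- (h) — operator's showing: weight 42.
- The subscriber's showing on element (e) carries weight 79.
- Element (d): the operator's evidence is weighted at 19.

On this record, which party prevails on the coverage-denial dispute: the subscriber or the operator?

— Issue I —
At Stage I.1 the subscriber must meet the balance of probabilities (weight exceeds 51): on (a) the weight is 51, ≤ 51, so (a) does not meet the standard.
  Stage I.1 not carried; the subscriber fails its burden.
The analysis ends at Stage I.1; the operator prevails on this issue.
— Issue II —
Stage II.1 (subscriber, a clear and cogent showing, weight exceeds 76): (f) net 79−2=77 > 76 — meets; (g) net 86−9=77 > 76 — meets.
  All elements met. The subscriber retains the burden for Stage II.2.
Stage II.2 (subscriber, a preponderance, weight is at least 53): (h) net 94−42=52 < 53 — fails.
  The subscriber does not carry Stage II.2.
The operator prevails on this issue.
— Issue III —
Stage III.1 — burden on subscriber; standard: the preponderance of the evidence (weight exceeds 54).
    (i): 80 − 34 = 46 ≤ 54 [not met]
  Stage III.1 not carried; the subscriber fails its burden.
The operator prevails on this issue.
Per-issue: Issue I → operator; Issue II → operator; Issue III → operator. The subscriber must prevail on at least one issue; overall, the operator prevails.

operator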